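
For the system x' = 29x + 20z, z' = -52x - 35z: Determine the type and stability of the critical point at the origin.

stable spiral

A = [[29,20],[-52,-35]]; det(A-λI) = λ^2 + 6λ + 25.
λ = -3 ± 4i: negative real part.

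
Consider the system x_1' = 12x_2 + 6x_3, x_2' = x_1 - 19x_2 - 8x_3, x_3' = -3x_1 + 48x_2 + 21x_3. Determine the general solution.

x_1(t) = 3C_1e^(2t) - 2C_3e^(3t), x_2(t) = -C_1e^(2t) + C_2e^(-3t) + C_3e^(3t), x_3(t) = 3C_1e^(2t) - 2C_2e^(-3t) - 3C_3e^(3t)

Coefficient matrix A = [[0, 12, 6], [1, -19, -8], [-3, 48, 21]].
det(A - λI) = 0 gives eigenvalues λ = 2, -3, 3.
For λ=2: eigenvector (3,-1,3).
For λ=-3: eigenvector (0,1,-2).
For λ=3: eigenvector (-2,1,-3).
General solution: C_1e^(2t)(3,-1,3) + C_2e^(-3t)(0,1,-2) + C_3e^(3t)(-2,1,-3).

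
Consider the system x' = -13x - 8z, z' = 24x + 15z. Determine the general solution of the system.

x(t) = -K_1e^(3t) - 2K_2e^(-t), z(t) = 2K_1e^(3t) + 3K_2e^(-t)

Coefficient matrix A = [[-13, -8], [24, 15]].
Characteristic polynomial det(A - λI) = λ^2 - 2λ - 3 = 0.
Eigenvalues λ = 3, -1.
For λ=3: (A-λI) row 1 is [-16, -8], so an eigenvector is (-1, 2).
For λ=-1: (A-λI) row 1 is [-12, -8], so an eigenvector is (-2, 3).
General solution: K_1e^(3t)(-1,2) + K_2e^(-t)(-2,3).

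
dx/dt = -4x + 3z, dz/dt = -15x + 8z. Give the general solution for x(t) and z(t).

Coefficient matrix A = [[-4, 3], [-15, 8]].
Characteristic polynomial det(A - λI) = λ^2 - 4λ + 13 = 0.
Eigenvalues λ = 2 ± 3i (complex conjugate pair).
For λ=2+3i: an eigenvector is (1,2) - i(0,-1) = (1, 2 + i).
A real fundamental pair from Re and Im of e^((2+3i)t)v: X_1 = e^(2t)(cos(3t)·(1,2) + sin(3t)·(0,-1)), X_2 = e^(2t)(sin(3t)·(1,2) - cos(3t)·(0,-1)).
General solution: C_1X_1 + C_2X_2.

x(t) = C_1e^(2t)cos(3t) + C_2e^(2t)sin(3t), z(t) = -C_1e^(2t)sin(3t) + 2C_1e^(2t)cos(3t) + 2C_2e^(2t)sin(3t) + C_2e^(2t)cos(3t)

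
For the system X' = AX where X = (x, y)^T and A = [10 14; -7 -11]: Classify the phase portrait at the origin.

A = [[10,14],[-7,-11]]; det(A-λI) = λ^2 + λ - 12.
λ = -4, 3: opposite signs.

saddle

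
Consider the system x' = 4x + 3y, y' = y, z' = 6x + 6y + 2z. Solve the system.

x(t) = c_1e^(4t) - c_2e^(t), y(t) = c_2e^(t), z(t) = 3c_1e^(4t) + c_3e^(2t)

Coefficient matrix A = [[4, 3, 0], [0, 1, 0], [6, 6, 2]].
det(A - λI) = 0 gives eigenvalues λ = 4, 1, 2.
For λ=4: eigenvector (1,0,3).
For λ=1: eigenvector (-1,1,0).
For λ=2: eigenvector (0,0,1).
General solution: c_1e^(4t)(1,0,3) + c_2e^(t)(-1,1,0) + c_3e^(2t)(0,0,1).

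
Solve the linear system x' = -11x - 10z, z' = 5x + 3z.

x(t) = -3K_1e^(-4t)sin(t) - K_1e^(-4t)cos(t) - K_2e^(-4t)sin(t) + 3K_2e^(-4t)cos(t), z(t) = 2K_1e^(-4t)sin(t) + K_1e^(-4t)cos(t) + K_2e^(-4t)sin(t) - 2K_2e^(-4t)cos(t)

Coefficient matrix A = [[-11, -10], [5, 3]].
Characteristic polynomial det(A - λI) = λ^2 + 8λ + 17 = 0.
Eigenvalues λ = -4 ± i (complex conjugate pair).
For λ=-4+i: an eigenvector is (-1,1) - i(-3,2) = (-1 + 3i, 1 - 2i).
A real fundamental pair from Re and Im of e^((-4+i)t)v: X_1 = e^(-4t)(cos(t)·(-1,1) + sin(t)·(-3,2)), X_2 = e^(-4t)(sin(t)·(-1,1) - cos(t)·(-3,2)).
General solution: K_1X_1 + K_2X_2.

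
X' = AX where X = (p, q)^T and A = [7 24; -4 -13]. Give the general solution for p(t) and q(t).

Coefficient matrix A = [[7, 24], [-4, -13]].
Characteristic polynomial det(A - λI) = λ^2 + 6λ + 5 = 0.
Eigenvalues λ = -5, -1.
For λ=-5: (A-λI) row 1 is [12, 24], so an eigenvector is (-2, 1).
For λ=-1: (A-λI) row 1 is [8, 24], so an eigenvector is (-3, 1).
General solution: c_1e^(-5t)(-2,1) + c_2e^(-t)(-3,1).

p(t) = -2c_1e^(-5t) - 3c_2e^(-t), q(t) = c_1e^(-5t) + c_2e^(-t)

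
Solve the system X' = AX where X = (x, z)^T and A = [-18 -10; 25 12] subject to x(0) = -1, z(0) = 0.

Coefficient matrix A = [[-18, -10], [25, 12]].
Characteristic polynomial det(A - λI) = λ^2 + 6λ + 34 = 0.
Eigenvalues λ = -3 ± 5i (complex conjugate pair).
For λ=-3+5i: an eigenvector is (-1,1) - i(1,-2) = (-1 - i, 1 + 2i).
A real fundamental pair from Re and Im of e^((-3+5i)t)v: X_1 = e^(-3t)(cos(5t)·(-1,1) + sin(5t)·(1,-2)), X_2 = e^(-3t)(sin(5t)·(-1,1) - cos(5t)·(1,-2)).
General solution: K_1X_1 + K_2X_2.
Applying x(0)=-1, z(0)=0 gives K_1=2, K_2=-1.

x(t) = 3e^(-3t)sin(5t) - e^(-3t)cos(5t), z(t) = -5e^(-3t)sin(5t)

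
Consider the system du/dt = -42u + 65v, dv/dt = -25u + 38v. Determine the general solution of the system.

u(t) = 3c_1e^(-2t)sin(5t) - 2c_1e^(-2t)cos(5t) - 2c_2e^(-2t)sin(5t) - 3c_2e^(-2t)cos(5t), v(t) = 2c_1e^(-2t)sin(5t) - c_1e^(-2t)cos(5t) - c_2e^(-2t)sin(5t) - 2c_2e^(-2t)cos(5t)

Coefficient matrix A = [[-42, 65], [-25, 38]].
Characteristic polynomial det(A - λI) = λ^2 + 4λ + 29 = 0.
Eigenvalues λ = -2 ± 5i (complex conjugate pair).
For λ=-2+5i: an eigenvector is (-2,-1) - i(3,2) = (-2 - 3i, -1 - 2i).
A real fundamental pair from Re and Im of e^((-2+5i)t)v: X_1 = e^(-2t)(cos(5t)·(-2,-1) + sin(5t)·(3,2)), X_2 = e^(-2t)(sin(5t)·(-2,-1) - cos(5t)·(3,2)).
General solution: c_1X_1 + c_2X_2.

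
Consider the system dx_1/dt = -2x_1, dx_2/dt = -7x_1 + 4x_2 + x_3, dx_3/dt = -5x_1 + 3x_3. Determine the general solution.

x_1(t) = C_1e^(-2t), x_2(t) = C_1e^(-2t) + C_2e^(4t) - C_3e^(3t), x_3(t) = C_1e^(-2t) + C_3e^(3t)

Coefficient matrix A = [[-2, 0, 0], [-7, 4, 1], [-5, 0, 3]].
det(A - λI) = 0 gives eigenvalues λ = -2, 4, 3.
For λ=-2: eigenvector (1,1,1).
For λ=4: eigenvector (0,1,0).
For λ=3: eigenvector (0,-1,1).
General solution: C_1e^(-2t)(1,1,1) + C_2e^(4t)(0,1,0) + C_3e^(3t)(0,-1,1).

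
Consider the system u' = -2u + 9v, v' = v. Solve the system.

u(t) = -3C_1e^(t) + C_2e^(-2t), v(t) = -C_1e^(t)

Coefficient matrix A = [[-2, 9], [0, 1]].
Characteristic polynomial det(A - λI) = λ^2 + λ - 2 = 0.
Eigenvalues λ = 1, -2.
For λ=1: (A-λI) row 1 is [-3, 9], so an eigenvector is (-3, -1).
For λ=-2: (A-λI) row 1 is [0, 9], so an eigenvector is (1, 0).
General solution: C_1e^(t)(-3,-1) + C_2e^(-2t)(1,0).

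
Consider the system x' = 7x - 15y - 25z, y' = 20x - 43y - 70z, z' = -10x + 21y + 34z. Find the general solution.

x(t) = K_1e^(-3t) - K_3e^(2t), y(t) = 4K_1e^(-3t) + 5K_2e^(-t) - 2K_3e^(2t), z(t) = -2K_1e^(-3t) - 3K_2e^(-t) + K_3e^(2t)

Coefficient matrix A = [[7, -15, -25], [20, -43, -70], [-10, 21, 34]].
det(A - λI) = 0 gives eigenvalues λ = -3, -1, 2.
For λ=-3: eigenvector (1,4,-2).
For λ=-1: eigenvector (0,5,-3).
For λ=2: eigenvector (-1,-2,1).
General solution: K_1e^(-3t)(1,4,-2) + K_2e^(-t)(0,5,-3) + K_3e^(2t)(-1,-2,1).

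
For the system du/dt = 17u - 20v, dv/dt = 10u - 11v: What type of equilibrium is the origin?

A = [[17,-20],[10,-11]]; det(A-λI) = λ^2 - 6λ + 13.
λ = 3 ± 2i: positive real part.

unstable spiral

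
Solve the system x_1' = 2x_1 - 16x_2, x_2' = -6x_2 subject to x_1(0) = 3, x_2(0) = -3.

x_1(t) = 9e^(2t) - 6e^(-6t), x_2(t) = -3e^(-6t)

Coefficient matrix A = [[2, -16], [0, -6]].
Characteristic polynomial det(A - λI) = λ^2 + 4λ - 12 = 0.
Eigenvalues λ = -6, 2.
For λ=-6: (A-λI) row 1 is [8, -16], so an eigenvector is (2, 1).
For λ=2: (A-λI) row 1 is [0, -16], so an eigenvector is (-1, 0).
General solution: c_1e^(-6t)(2,1) + c_2e^(2t)(-1,0).
Applying x_1(0)=3, x_2(0)=-3 gives c_1=-3, c_2=-9.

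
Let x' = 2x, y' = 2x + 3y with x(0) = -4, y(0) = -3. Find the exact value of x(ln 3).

A = [[2,0],[2,3]]; eigenvalues λ = 3, 2.
Eigenvectors: (0,1) for λ=3, (1,-2) for λ=2.
From the initial condition, c_1 = -11, c_2 = -4.
x(ln 3) = (-11)(3^3)(0) + (-4)(3^2)(1) = -36.

-36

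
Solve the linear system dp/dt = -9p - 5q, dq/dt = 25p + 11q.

Coefficient matrix A = [[-9, -5], [25, 11]].
Characteristic polynomial det(A - λI) = λ^2 - 2λ + 26 = 0.
Eigenvalues λ = 1 ± 5i (complex conjugate pair).
For λ=1+5i: an eigenvector is (-1,2) - i(0,-1) = (-1, 2 + i).
A real fundamental pair from Re and Im of e^((1+5i)t)v: X_1 = e^(t)(cos(5t)·(-1,2) + sin(5t)·(0,-1)), X_2 = e^(t)(sin(5t)·(-1,2) - cos(5t)·(0,-1)).
General solution: C_1X_1 + C_2X_2.

p(t) = -C_1e^(t)cos(5t) - C_2e^(t)sin(5t), q(t) = -C_1e^(t)sin(5t) + 2C_1e^(t)cos(5t) + 2C_2e^(t)sin(5t) + C_2e^(t)cos(5t)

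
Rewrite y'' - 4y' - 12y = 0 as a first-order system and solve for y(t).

y(t) = K_1e^(6t) + K_2e^(-2t)

Let x_1 = y, x_2 = y'. Then x_1' = x_2 and x_2' = 12x_1 + 4x_2.
A = [[0,1],[12,4]]; det(A-λI) = λ^2 - 4λ - 12.
Eigenvalues λ = 6, -2 with eigenvectors (1,6), (1,-2).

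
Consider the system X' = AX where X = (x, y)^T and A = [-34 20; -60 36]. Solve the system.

Coefficient matrix A = [[-34, 20], [-60, 36]].
Characteristic polynomial det(A - λI) = λ^2 - 2λ - 24 = 0.
Eigenvalues λ = 6, -4.
For λ=6: (A-λI) row 1 is [-40, 20], so an eigenvector is (1, 2).
For λ=-4: (A-λI) row 1 is [-30, 20], so an eigenvector is (2, 3).
General solution: K_1e^(6t)(1,2) + K_2e^(-4t)(2,3).

x(t) = K_1e^(6t) + 2K_2e^(-4t), y(t) = 2K_1e^(6t) + 3K_2e^(-4t)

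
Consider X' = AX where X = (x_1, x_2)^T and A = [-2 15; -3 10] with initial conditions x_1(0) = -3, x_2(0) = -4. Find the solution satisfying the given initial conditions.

x_1(t) = -14e^(4t)sin(3t) - 3e^(4t)cos(3t), x_2(t) = -5e^(4t)sin(3t) - 4e^(4t)cos(3t)

Coefficient matrix A = [[-2, 15], [-3, 10]].
Characteristic polynomial det(A - λI) = λ^2 - 8λ + 25 = 0.
Eigenvalues λ = 4 ± 3i (complex conjugate pair).
For λ=4+3i: an eigenvector is (-2,-1) - i(-1,0) = (-2 + i, -1).
A real fundamental pair from Re and Im of e^((4+3i)t)v: X_1 = e^(4t)(cos(3t)·(-2,-1) + sin(3t)·(-1,0)), X_2 = e^(4t)(sin(3t)·(-2,-1) - cos(3t)·(-1,0)).
General solution: C_1X_1 + C_2X_2.
Applying x_1(0)=-3, x_2(0)=-4 gives C_1=4, C_2=5.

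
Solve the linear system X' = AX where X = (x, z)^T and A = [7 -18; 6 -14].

Coefficient matrix A = [[7, -18], [6, -14]].
Characteristic polynomial det(A - λI) = λ^2 + 7λ + 10 = 0.
Eigenvalues λ = -2, -5.
For λ=-2: (A-λI) row 1 is [9, -18], so an eigenvector is (2, 1).
For λ=-5: (A-λI) row 1 is [12, -18], so an eigenvector is (-3, -2).
General solution: K_1e^(-2t)(2,1) + K_2e^(-5t)(-3,-2).

x(t) = 2K_1e^(-2t) - 3K_2e^(-5t), z(t) = K_1e^(-2t) - 2K_2e^(-5t)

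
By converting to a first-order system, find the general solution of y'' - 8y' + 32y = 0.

y(t) = K_1e^(4t)cos(4t) + K_2e^(4t)sin(4t)

Let x_1 = y, x_2 = y'. Then x_1' = x_2 and x_2' = -32x_1 + 8x_2.
A = [[0,1],[-32,8]]; det(A-λI) = λ^2 - 8λ + 32.
Eigenvalues λ = 4 ± 4i.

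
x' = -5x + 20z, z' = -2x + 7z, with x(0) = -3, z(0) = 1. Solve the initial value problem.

x(t) = 19e^(t)sin(2t) - 3e^(t)cos(2t), z(t) = 6e^(t)sin(2t) + e^(t)cos(2t)

Coefficient matrix A = [[-5, 20], [-2, 7]].
Characteristic polynomial det(A - λI) = λ^2 - 2λ + 5 = 0.
Eigenvalues λ = 1 ± 2i (complex conjugate pair).
For λ=1+2i: an eigenvector is (3,1) - i(1,0) = (3 - i, 1).
A real fundamental pair from Re and Im of e^((1+2i)t)v: X_1 = e^(t)(cos(2t)·(3,1) + sin(2t)·(1,0)), X_2 = e^(t)(sin(2t)·(3,1) - cos(2t)·(1,0)).
General solution: c_1X_1 + c_2X_2.
Applying x(0)=-3, z(0)=1 gives c_1=1, c_2=6.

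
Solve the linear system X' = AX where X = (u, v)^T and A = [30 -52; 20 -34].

u(t) = 2K_1e^(-2t)sin(4t) - 3K_1e^(-2t)cos(4t) - 3K_2e^(-2t)sin(4t) - 2K_2e^(-2t)cos(4t), v(t) = K_1e^(-2t)sin(4t) - 2K_1e^(-2t)cos(4t) - 2K_2e^(-2t)sin(4t) - K_2e^(-2t)cos(4t)

Coefficient matrix A = [[30, -52], [20, -34]].
Characteristic polynomial det(A - λI) = λ^2 + 4λ + 20 = 0.
Eigenvalues λ = -2 ± 4i (complex conjugate pair).
For λ=-2+4i: an eigenvector is (-3,-2) - i(2,1) = (-3 - 2i, -2 - i).
A real fundamental pair from Re and Im of e^((-2+4i)t)v: X_1 = e^(-2t)(cos(4t)·(-3,-2) + sin(4t)·(2,1)), X_2 = e^(-2t)(sin(4t)·(-3,-2) - cos(4t)·(2,1)).
General solution: K_1X_1 + K_2X_2.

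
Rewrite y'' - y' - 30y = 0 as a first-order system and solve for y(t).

Let x_1 = y, x_2 = y'. Then x_1' = x_2 and x_2' = 30x_1 + x_2.
A = [[0,1],[30,1]]; det(A-λI) = λ^2 - λ - 30.
Eigenvalues λ = -5, 6 with eigenvectors (1,-5), (1,6).

y(t) = C_1e^(-5t) + C_2e^(6t)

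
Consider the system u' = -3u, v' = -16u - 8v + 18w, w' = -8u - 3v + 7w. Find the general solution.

Coefficient matrix A = [[-3, 0, 0], [-16, -8, 18], [-8, -3, 7]].
det(A - λI) = 0 gives eigenvalues λ = -2, 1, -3.
For λ=-2: eigenvector (0,3,1).
For λ=1: eigenvector (0,-2,-1).
For λ=-3: eigenvector (1,4,2).
General solution: C_1e^(-2t)(0,3,1) + C_2e^(t)(0,-2,-1) + C_3e^(-3t)(1,4,2).

u(t) = C_3e^(-3t), v(t) = 3C_1e^(-2t) - 2C_2e^(t) + 4C_3e^(-3t), w(t) = C_1e^(-2t) - C_2e^(t) + 2C_3e^(-3t)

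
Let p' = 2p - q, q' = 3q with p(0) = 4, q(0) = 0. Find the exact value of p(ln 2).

16

A = [[2,-1],[0,3]]; eigenvalues λ = 2, 3.
Eigenvectors: (1,0) for λ=2, (-1,1) for λ=3.
From the initial condition, c_1 = 4, c_2 = 0.
p(ln 2) = (4)(2^2)(1) + (0)(2^3)(-1) = 16.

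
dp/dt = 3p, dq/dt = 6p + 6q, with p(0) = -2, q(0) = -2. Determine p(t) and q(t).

p(t) = -2e^(3t), q(t) = -6e^(6t) + 4e^(3t)

Coefficient matrix A = [[3, 0], [6, 6]].
Characteristic polynomial det(A - λI) = λ^2 - 9λ + 18 = 0.
Eigenvalues λ = 6, 3.
For λ=6: (A-λI) row 1 is [-3, 0], so an eigenvector is (0, -1).
For λ=3: (A-λI) row 2 is [6, 3], so an eigenvector is (1, -2).
General solution: C_1e^(6t)(0,-1) + C_2e^(3t)(1,-2).
Applying p(0)=-2, q(0)=-2 gives C_1=6, C_2=-2.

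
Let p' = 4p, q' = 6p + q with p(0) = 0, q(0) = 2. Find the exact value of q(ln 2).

4

A = [[4,0],[6,1]]; eigenvalues λ = 1, 4.
Eigenvectors: (0,-1) for λ=1, (1,2) for λ=4.
From the initial condition, c_1 = -2, c_2 = 0.
q(ln 2) = (-2)(2^1)(-1) + (0)(2^4)(2) = 4.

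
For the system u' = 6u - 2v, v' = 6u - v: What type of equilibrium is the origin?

unstable node

A = [[6,-2],[6,-1]]; det(A-λI) = λ^2 - 5λ + 6.
λ = 3, 2: both positive.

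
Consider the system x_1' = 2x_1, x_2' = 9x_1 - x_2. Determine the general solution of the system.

x_1(t) = C_2e^(2t), x_2(t) = C_1e^(-t) + 3C_2e^(2t)

Coefficient matrix A = [[2, 0], [9, -1]].
Characteristic polynomial det(A - λI) = λ^2 - λ - 2 = 0.
Eigenvalues λ = -1, 2.
For λ=-1: (A-λI) row 1 is [3, 0], so an eigenvector is (0, 1).
For λ=2: (A-λI) row 2 is [9, -3], so an eigenvector is (1, 3).
General solution: C_1e^(-t)(0,1) + C_2e^(2t)(1,3).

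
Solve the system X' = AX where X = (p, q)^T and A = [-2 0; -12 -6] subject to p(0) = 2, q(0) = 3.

p(t) = 2e^(-2t), q(t) = -6e^(-2t) + 9e^(-6t)

Coefficient matrix A = [[-2, 0], [-12, -6]].
Characteristic polynomial det(A - λI) = λ^2 + 8λ + 12 = 0.
Eigenvalues λ = -2, -6.
For λ=-2: (A-λI) row 2 is [-12, -4], so an eigenvector is (-1, 3).
For λ=-6: (A-λI) row 1 is [4, 0], so an eigenvector is (0, -1).
General solution: K_1e^(-2t)(-1,3) + K_2e^(-6t)(0,-1).
Applying p(0)=2, q(0)=3 gives K_1=-2, K_2=-9.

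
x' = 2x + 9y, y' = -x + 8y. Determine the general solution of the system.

x(t) = -3c_1e^(5t) - 3c_2te^(5t) + c_2e^(5t), y(t) = -c_1e^(5t) - c_2te^(5t)

Coefficient matrix A = [[2, 9], [-1, 8]].
Characteristic polynomial det(A - λI) = λ^2 - 10λ + 25 = 0.
Single eigenvalue λ = 5 with algebraic multiplicity 2.
Eigenvector v = (-3,-1); generalized eigenvector w with (A-λI)w=v is (1,0).
General solution: e^(5t)[c_1·v + c_2·(t·v + w)].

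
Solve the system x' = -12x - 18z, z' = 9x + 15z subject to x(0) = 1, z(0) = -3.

x(t) = 5e^(6t) - 4e^(-3t), z(t) = -5e^(6t) + 2e^(-3t)

Coefficient matrix A = [[-12, -18], [9, 15]].
Characteristic polynomial det(A - λI) = λ^2 - 3λ - 18 = 0.
Eigenvalues λ = 6, -3.
For λ=6: (A-λI) row 1 is [-18, -18], so an eigenvector is (1, -1).
For λ=-3: (A-λI) row 1 is [-9, -18], so an eigenvector is (2, -1).
General solution: c_1e^(6t)(1,-1) + c_2e^(-3t)(2,-1).
Applying x(0)=1, z(0)=-3 gives c_1=5, c_2=-2.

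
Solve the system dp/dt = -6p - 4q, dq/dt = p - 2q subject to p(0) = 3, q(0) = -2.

Coefficient matrix A = [[-6, -4], [1, -2]].
Characteristic polynomial det(A - λI) = λ^2 + 8λ + 16 = 0.
Single eigenvalue λ = -4 with algebraic multiplicity 2.
Eigenvector v = (-2,1); generalized eigenvector w with (A-λI)w=v is (-3,2).
General solution: e^(-4t)[C_1·v + C_2·(t·v + w)].
Applying p(0)=3, q(0)=-2 gives C_1=0, C_2=-1.

p(t) = 2te^(-4t) + 3e^(-4t), q(t) = -te^(-4t) - 2e^(-4t)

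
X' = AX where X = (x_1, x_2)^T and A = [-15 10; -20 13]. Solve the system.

x_1(t) = -2K_1e^(-t)sin(2t) + K_1e^(-t)cos(2t) + K_2e^(-t)sin(2t) + 2K_2e^(-t)cos(2t), x_2(t) = -3K_1e^(-t)sin(2t) + K_1e^(-t)cos(2t) + K_2e^(-t)sin(2t) + 3K_2e^(-t)cos(2t)

Coefficient matrix A = [[-15, 10], [-20, 13]].
Characteristic polynomial det(A - λI) = λ^2 + 2λ + 5 = 0.
Eigenvalues λ = -1 ± 2i (complex conjugate pair).
For λ=-1+2i: an eigenvector is (1,1) - i(-2,-3) = (1 + 2i, 1 + 3i).
A real fundamental pair from Re and Im of e^((-1+2i)t)v: X_1 = e^(-t)(cos(2t)·(1,1) + sin(2t)·(-2,-3)), X_2 = e^(-t)(sin(2t)·(1,1) - cos(2t)·(-2,-3)).
General solution: K_1X_1 + K_2X_2.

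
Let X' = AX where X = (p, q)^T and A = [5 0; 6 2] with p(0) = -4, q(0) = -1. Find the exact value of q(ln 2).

-228

A = [[5,0],[6,2]]; eigenvalues λ = 5, 2.
Eigenvectors: (-1,-2) for λ=5, (0,1) for λ=2.
From the initial condition, c_1 = 4, c_2 = 7.
q(ln 2) = (4)(2^5)(-2) + (7)(2^2)(1) = -228.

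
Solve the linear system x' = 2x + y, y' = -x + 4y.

Coefficient matrix A = [[2, 1], [-1, 4]].
Characteristic polynomial det(A - λI) = λ^2 - 6λ + 9 = 0.
Single eigenvalue λ = 3 with algebraic multiplicity 2.
Eigenvector v = (1,1); generalized eigenvector w with (A-λI)w=v is (-3,-2).
General solution: e^(3t)[C_1·v + C_2·(t·v + w)].

x(t) = C_1e^(3t) + C_2te^(3t) - 3C_2e^(3t), y(t) = C_1e^(3t) + C_2te^(3t) - 2C_2e^(3t)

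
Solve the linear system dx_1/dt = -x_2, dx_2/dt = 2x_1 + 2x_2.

x_1(t) = K_1e^(t)cos(t) + K_2e^(t)sin(t), x_2(t) = K_1e^(t)sin(t) - K_1e^(t)cos(t) - K_2e^(t)sin(t) - K_2e^(t)cos(t)

Coefficient matrix A = [[0, -1], [2, 2]].
Characteristic polynomial det(A - λI) = λ^2 - 2λ + 2 = 0.
Eigenvalues λ = 1 ± i (complex conjugate pair).
For λ=1+i: an eigenvector is (1,-1) - i(0,1) = (1, -1 - i).
A real fundamental pair from Re and Im of e^((1+i)t)v: X_1 = e^(t)(cos(t)·(1,-1) + sin(t)·(0,1)), X_2 = e^(t)(sin(t)·(1,-1) - cos(t)·(0,1)).
General solution: K_1X_1 + K_2X_2.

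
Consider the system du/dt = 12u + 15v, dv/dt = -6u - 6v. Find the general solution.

Coefficient matrix A = [[12, 15], [-6, -6]].
Characteristic polynomial det(A - λI) = λ^2 - 6λ + 18 = 0.
Eigenvalues λ = 3 ± 3i (complex conjugate pair).
For λ=3+3i: an eigenvector is (2,-1) - i(1,-1) = (2 - i, -1 + i).
A real fundamental pair from Re and Im of e^((3+3i)t)v: X_1 = e^(3t)(cos(3t)·(2,-1) + sin(3t)·(1,-1)), X_2 = e^(3t)(sin(3t)·(2,-1) - cos(3t)·(1,-1)).
General solution: c_1X_1 + c_2X_2.

u(t) = c_1e^(3t)sin(3t) + 2c_1e^(3t)cos(3t) + 2c_2e^(3t)sin(3t) - c_2e^(3t)cos(3t), v(t) = -c_1e^(3t)sin(3t) - c_1e^(3t)cos(3t) - c_2e^(3t)sin(3t) + c_2e^(3t)cos(3t)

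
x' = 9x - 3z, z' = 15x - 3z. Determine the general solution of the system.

Coefficient matrix A = [[9, -3], [15, -3]].
Characteristic polynomial det(A - λI) = λ^2 - 6λ + 18 = 0.
Eigenvalues λ = 3 ± 3i (complex conjugate pair).
For λ=3+3i: an eigenvector is (1,2) - i(0,1) = (1, 2 - i).
A real fundamental pair from Re and Im of e^((3+3i)t)v: X_1 = e^(3t)(cos(3t)·(1,2) + sin(3t)·(0,1)), X_2 = e^(3t)(sin(3t)·(1,2) - cos(3t)·(0,1)).
General solution: C_1X_1 + C_2X_2.

x(t) = C_1e^(3t)cos(3t) + C_2e^(3t)sin(3t), z(t) = C_1e^(3t)sin(3t) + 2C_1e^(3t)cos(3t) + 2C_2e^(3t)sin(3t) - C_2e^(3t)cos(3t)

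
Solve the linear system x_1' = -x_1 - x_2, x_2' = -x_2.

Coefficient matrix A = [[-1, -1], [0, -1]].
Characteristic polynomial det(A - λI) = λ^2 + 2λ + 1 = 0.
Single eigenvalue λ = -1 with algebraic multiplicity 2.
Eigenvector v = (1,0); generalized eigenvector w with (A-λI)w=v is (-3,-1).
General solution: e^(-t)[C_1·v + C_2·(t·v + w)].

x_1(t) = C_1e^(-t) + C_2te^(-t) - 3C_2e^(-t), x_2(t) = -C_2e^(-t)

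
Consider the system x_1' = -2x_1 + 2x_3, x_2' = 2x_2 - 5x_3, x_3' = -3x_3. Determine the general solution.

Coefficient matrix A = [[-2, 0, 2], [0, 2, -5], [0, 0, -3]].
det(A - λI) = 0 gives eigenvalues λ = -2, 2, -3.
For λ=-2: eigenvector (1,0,0).
For λ=2: eigenvector (0,-1,0).
For λ=-3: eigenvector (-2,1,1).
General solution: c_1e^(-2t)(1,0,0) + c_2e^(2t)(0,-1,0) + c_3e^(-3t)(-2,1,1).

x_1(t) = c_1e^(-2t) - 2c_3e^(-3t), x_2(t) = -c_2e^(2t) + c_3e^(-3t), x_3(t) = c_3e^(-3t)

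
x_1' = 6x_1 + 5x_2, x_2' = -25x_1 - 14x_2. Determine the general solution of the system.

Coefficient matrix A = [[6, 5], [-25, -14]].
Characteristic polynomial det(A - λI) = λ^2 + 8λ + 41 = 0.
Eigenvalues λ = -4 ± 5i (complex conjugate pair).
For λ=-4+5i: an eigenvector is (1,-2) - i(0,-1) = (1, -2 + i).
A real fundamental pair from Re and Im of e^((-4+5i)t)v: X_1 = e^(-4t)(cos(5t)·(1,-2) + sin(5t)·(0,-1)), X_2 = e^(-4t)(sin(5t)·(1,-2) - cos(5t)·(0,-1)).
General solution: C_1X_1 + C_2X_2.

x_1(t) = C_1e^(-4t)cos(5t) + C_2e^(-4t)sin(5t), x_2(t) = -C_1e^(-4t)sin(5t) - 2C_1e^(-4t)cos(5t) - 2C_2e^(-4t)sin(5t) + C_2e^(-4t)cos(5t)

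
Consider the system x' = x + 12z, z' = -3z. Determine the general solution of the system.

x(t) = -3K_1e^(-3t) - K_2e^(t), z(t) = K_1e^(-3t)

Coefficient matrix A = [[1, 12], [0, -3]].
Characteristic polynomial det(A - λI) = λ^2 + 2λ - 3 = 0.
Eigenvalues λ = -3, 1.
For λ=-3: (A-λI) row 1 is [4, 12], so an eigenvector is (-3, 1).
For λ=1: (A-λI) row 1 is [0, 12], so an eigenvector is (-1, 0).
General solution: K_1e^(-3t)(-3,1) + K_2e^(t)(-1,0).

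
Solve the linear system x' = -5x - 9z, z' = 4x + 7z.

Coefficient matrix A = [[-5, -9], [4, 7]].
Characteristic polynomial det(A - λI) = λ^2 - 2λ + 1 = 0.
Single eigenvalue λ = 1 with algebraic multiplicity 2.
Eigenvector v = (3,-2); generalized eigenvector w with (A-λI)w=v is (1,-1).
General solution: e^(t)[c_1·v + c_2·(t·v + w)].

x(t) = 3c_1e^(t) + 3c_2te^(t) + c_2e^(t), z(t) = -2c_1e^(t) - 2c_2te^(t) - c_2e^(t)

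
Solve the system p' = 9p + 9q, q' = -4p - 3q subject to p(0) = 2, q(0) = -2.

p(t) = -6te^(3t) + 2e^(3t), q(t) = 4te^(3t) - 2e^(3t)

Coefficient matrix A = [[9, 9], [-4, -3]].
Characteristic polynomial det(A - λI) = λ^2 - 6λ + 9 = 0.
Single eigenvalue λ = 3 with algebraic multiplicity 2.
Eigenvector v = (3,-2); generalized eigenvector w with (A-λI)w=v is (-1,1).
General solution: e^(3t)[C_1·v + C_2·(t·v + w)].
Applying p(0)=2, q(0)=-2 gives C_1=0, C_2=-2.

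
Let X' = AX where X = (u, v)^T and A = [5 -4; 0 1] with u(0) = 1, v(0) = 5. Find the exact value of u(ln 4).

-4076

A = [[5,-4],[0,1]]; eigenvalues λ = 5, 1.
Eigenvectors: (1,0) for λ=5, (-1,-1) for λ=1.
From the initial condition, c_1 = -4, c_2 = -5.
u(ln 4) = (-4)(4^5)(1) + (-5)(4^1)(-1) = -4076.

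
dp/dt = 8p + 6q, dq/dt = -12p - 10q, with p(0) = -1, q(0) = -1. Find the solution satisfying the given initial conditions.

p(t) = -3e^(2t) + 2e^(-4t), q(t) = 3e^(2t) - 4e^(-4t)

Coefficient matrix A = [[8, 6], [-12, -10]].
Characteristic polynomial det(A - λI) = λ^2 + 2λ - 8 = 0.
Eigenvalues λ = 2, -4.
For λ=2: (A-λI) row 1 is [6, 6], so an eigenvector is (1, -1).
For λ=-4: (A-λI) row 1 is [12, 6], so an eigenvector is (-1, 2).
General solution: C_1e^(2t)(1,-1) + C_2e^(-4t)(-1,2).
Applying p(0)=-1, q(0)=-1 gives C_1=-3, C_2=-2.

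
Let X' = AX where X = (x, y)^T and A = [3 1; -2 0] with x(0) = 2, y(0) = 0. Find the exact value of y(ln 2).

-8

A = [[3,1],[-2,0]]; eigenvalues λ = 1, 2.
Eigenvectors: (1,-2) for λ=1, (1,-1) for λ=2.
From the initial condition, c_1 = -2, c_2 = 4.
y(ln 2) = (-2)(2^1)(-2) + (4)(2^2)(-1) = -8.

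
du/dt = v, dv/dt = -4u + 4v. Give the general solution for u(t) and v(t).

Coefficient matrix A = [[0, 1], [-4, 4]].
Characteristic polynomial det(A - λI) = λ^2 - 4λ + 4 = 0.
Single eigenvalue λ = 2 with algebraic multiplicity 2.
Eigenvector v = (1,2); generalized eigenvector w with (A-λI)w=v is (0,1).
General solution: e^(2t)[C_1·v + C_2·(t·v + w)].

u(t) = C_1e^(2t) + C_2te^(2t), v(t) = 2C_1e^(2t) + 2C_2te^(2t) + C_2e^(2t)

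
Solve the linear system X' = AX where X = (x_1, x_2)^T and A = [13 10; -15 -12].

Coefficient matrix A = [[13, 10], [-15, -12]].
Characteristic polynomial det(A - λI) = λ^2 - λ - 6 = 0.
Eigenvalues λ = -2, 3.
For λ=-2: (A-λI) row 1 is [15, 10], so an eigenvector is (-2, 3).
For λ=3: (A-λI) row 1 is [10, 10], so an eigenvector is (-1, 1).
General solution: C_1e^(-2t)(-2,3) + C_2e^(3t)(-1,1).

x_1(t) = -2C_1e^(-2t) - C_2e^(3t), x_2(t) = 3C_1e^(-2t) + C_2e^(3t)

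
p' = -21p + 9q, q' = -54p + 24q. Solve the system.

Coefficient matrix A = [[-21, 9], [-54, 24]].
Characteristic polynomial det(A - λI) = λ^2 - 3λ - 18 = 0.
Eigenvalues λ = 6, -3.
For λ=6: (A-λI) row 1 is [-27, 9], so an eigenvector is (1, 3).
For λ=-3: (A-λI) row 1 is [-18, 9], so an eigenvector is (1, 2).
General solution: c_1e^(6t)(1,3) + c_2e^(-3t)(1,2).

p(t) = c_1e^(6t) + c_2e^(-3t), q(t) = 3c_1e^(6t) + 2c_2e^(-3t)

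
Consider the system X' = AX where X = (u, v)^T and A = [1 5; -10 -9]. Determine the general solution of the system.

u(t) = C_1e^(-4t)cos(5t) + C_2e^(-4t)sin(5t), v(t) = -C_1e^(-4t)sin(5t) - C_1e^(-4t)cos(5t) - C_2e^(-4t)sin(5t) + C_2e^(-4t)cos(5t)

Coefficient matrix A = [[1, 5], [-10, -9]].
Characteristic polynomial det(A - λI) = λ^2 + 8λ + 41 = 0.
Eigenvalues λ = -4 ± 5i (complex conjugate pair).
For λ=-4+5i: an eigenvector is (1,-1) - i(0,-1) = (1, -1 + i).
A real fundamental pair from Re and Im of e^((-4+5i)t)v: X_1 = e^(-4t)(cos(5t)·(1,-1) + sin(5t)·(0,-1)), X_2 = e^(-4t)(sin(5t)·(1,-1) - cos(5t)·(0,-1)).
General solution: C_1X_1 + C_2X_2.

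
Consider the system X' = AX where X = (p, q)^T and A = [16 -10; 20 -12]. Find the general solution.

Coefficient matrix A = [[16, -10], [20, -12]].
Characteristic polynomial det(A - λI) = λ^2 - 4λ + 8 = 0.
Eigenvalues λ = 2 ± 2i (complex conjugate pair).
For λ=2+2i: an eigenvector is (1,1) - i(2,3) = (1 - 2i, 1 - 3i).
A real fundamental pair from Re and Im of e^((2+2i)t)v: X_1 = e^(2t)(cos(2t)·(1,1) + sin(2t)·(2,3)), X_2 = e^(2t)(sin(2t)·(1,1) - cos(2t)·(2,3)).
General solution: c_1X_1 + c_2X_2.

p(t) = 2c_1e^(2t)sin(2t) + c_1e^(2t)cos(2t) + c_2e^(2t)sin(2t) - 2c_2e^(2t)cos(2t), q(t) = 3c_1e^(2t)sin(2t) + c_1e^(2t)cos(2t) + c_2e^(2t)sin(2t) - 3c_2e^(2t)cos(2t)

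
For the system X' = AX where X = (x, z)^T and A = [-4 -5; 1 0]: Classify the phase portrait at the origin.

A = [[-4,-5],[1,0]]; det(A-λI) = λ^2 + 4λ + 5.
λ = -2 ± i: negative real part.

stable spiral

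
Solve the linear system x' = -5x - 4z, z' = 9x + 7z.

Coefficient matrix A = [[-5, -4], [9, 7]].
Characteristic polynomial det(A - λI) = λ^2 - 2λ + 1 = 0.
Single eigenvalue λ = 1 with algebraic multiplicity 2.
Eigenvector v = (-2,3); generalized eigenvector w with (A-λI)w=v is (1,-1).
General solution: e^(t)[K_1·v + K_2·(t·v + w)].

x(t) = -2K_1e^(t) - 2K_2te^(t) + K_2e^(t), z(t) = 3K_1e^(t) + 3K_2te^(t) - K_2e^(t)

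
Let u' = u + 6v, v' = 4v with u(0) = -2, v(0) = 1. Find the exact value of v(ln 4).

256

A = [[1,6],[0,4]]; eigenvalues λ = 1, 4.
Eigenvectors: (1,0) for λ=1, (2,1) for λ=4.
From the initial condition, c_1 = -4, c_2 = 1.
v(ln 4) = (-4)(4^1)(0) + (1)(4^4)(1) = 256.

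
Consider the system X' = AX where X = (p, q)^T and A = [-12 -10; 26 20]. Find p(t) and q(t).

p(t) = K_1e^(4t)sin(2t) - 2K_1e^(4t)cos(2t) - 2K_2e^(4t)sin(2t) - K_2e^(4t)cos(2t), q(t) = -2K_1e^(4t)sin(2t) + 3K_1e^(4t)cos(2t) + 3K_2e^(4t)sin(2t) + 2K_2e^(4t)cos(2t)

Coefficient matrix A = [[-12, -10], [26, 20]].
Characteristic polynomial det(A - λI) = λ^2 - 8λ + 20 = 0.
Eigenvalues λ = 4 ± 2i (complex conjugate pair).
For λ=4+2i: an eigenvector is (-2,3) - i(1,-2) = (-2 - i, 3 + 2i).
A real fundamental pair from Re and Im of e^((4+2i)t)v: X_1 = e^(4t)(cos(2t)·(-2,3) + sin(2t)·(1,-2)), X_2 = e^(4t)(sin(2t)·(-2,3) - cos(2t)·(1,-2)).
General solution: K_1X_1 + K_2X_2.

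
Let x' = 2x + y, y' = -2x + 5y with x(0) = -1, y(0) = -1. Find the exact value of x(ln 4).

A = [[2,1],[-2,5]]; eigenvalues λ = 4, 3.
Eigenvectors: (-1,-2) for λ=4, (-1,-1) for λ=3.
From the initial condition, c_1 = 0, c_2 = 1.
x(ln 4) = (0)(4^4)(-1) + (1)(4^3)(-1) = -64.

-64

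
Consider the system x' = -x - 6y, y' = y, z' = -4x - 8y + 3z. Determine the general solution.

x(t) = c_1e^(-t) - 3c_2e^(t), y(t) = c_2e^(t), z(t) = c_1e^(-t) - 2c_2e^(t) + c_3e^(3t)

Coefficient matrix A = [[-1, -6, 0], [0, 1, 0], [-4, -8, 3]].
det(A - λI) = 0 gives eigenvalues λ = -1, 1, 3.
For λ=-1: eigenvector (1,0,1).
For λ=1: eigenvector (-3,1,-2).
For λ=3: eigenvector (0,0,1).
General solution: c_1e^(-t)(1,0,1) + c_2e^(t)(-3,1,-2) + c_3e^(3t)(0,0,1).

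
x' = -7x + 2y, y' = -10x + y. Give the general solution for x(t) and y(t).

Coefficient matrix A = [[-7, 2], [-10, 1]].
Characteristic polynomial det(A - λI) = λ^2 + 6λ + 13 = 0.
Eigenvalues λ = -3 ± 2i (complex conjugate pair).
For λ=-3+2i: an eigenvector is (1,2) - i(0,-1) = (1, 2 + i).
A real fundamental pair from Re and Im of e^((-3+2i)t)v: X_1 = e^(-3t)(cos(2t)·(1,2) + sin(2t)·(0,-1)), X_2 = e^(-3t)(sin(2t)·(1,2) - cos(2t)·(0,-1)).
General solution: K_1X_1 + K_2X_2.

x(t) = K_1e^(-3t)cos(2t) + K_2e^(-3t)sin(2t), y(t) = -K_1e^(-3t)sin(2t) + 2K_1e^(-3t)cos(2t) + 2K_2e^(-3t)sin(2t) + K_2e^(-3t)cos(2t)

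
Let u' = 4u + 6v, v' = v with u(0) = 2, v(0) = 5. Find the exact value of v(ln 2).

A = [[4,6],[0,1]]; eigenvalues λ = 1, 4.
Eigenvectors: (-2,1) for λ=1, (1,0) for λ=4.
From the initial condition, c_1 = 5, c_2 = 12.
v(ln 2) = (5)(2^1)(1) + (12)(2^4)(0) = 10.

10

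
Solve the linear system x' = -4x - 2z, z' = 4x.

Coefficient matrix A = [[-4, -2], [4, 0]].
Characteristic polynomial det(A - λI) = λ^2 + 4λ + 8 = 0.
Eigenvalues λ = -2 ± 2i (complex conjugate pair).
For λ=-2+2i: an eigenvector is (1,-1) - i(0,1) = (1, -1 - i).
A real fundamental pair from Re and Im of e^((-2+2i)t)v: X_1 = e^(-2t)(cos(2t)·(1,-1) + sin(2t)·(0,1)), X_2 = e^(-2t)(sin(2t)·(1,-1) - cos(2t)·(0,1)).
General solution: K_1X_1 + K_2X_2.

x(t) = K_1e^(-2t)cos(2t) + K_2e^(-2t)sin(2t), z(t) = K_1e^(-2t)sin(2t) - K_1e^(-2t)cos(2t) - K_2e^(-2t)sin(2t) - K_2e^(-2t)cos(2t)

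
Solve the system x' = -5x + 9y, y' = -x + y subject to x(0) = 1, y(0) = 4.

x(t) = 33te^(-2t) + e^(-2t), y(t) = 11te^(-2t) + 4e^(-2t)

Coefficient matrix A = [[-5, 9], [-1, 1]].
Characteristic polynomial det(A - λI) = λ^2 + 4λ + 4 = 0.
Single eigenvalue λ = -2 with algebraic multiplicity 2.
Eigenvector v = (3,1); generalized eigenvector w with (A-λI)w=v is (2,1).
General solution: e^(-2t)[K_1·v + K_2·(t·v + w)].
Applying x(0)=1, y(0)=4 gives K_1=-7, K_2=11.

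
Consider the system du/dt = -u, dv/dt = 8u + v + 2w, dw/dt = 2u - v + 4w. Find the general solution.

u(t) = c_1e^(-t), v(t) = -3c_1e^(-t) - c_2e^(3t) + 2c_3e^(2t), w(t) = -c_1e^(-t) - c_2e^(3t) + c_3e^(2t)

Coefficient matrix A = [[-1, 0, 0], [8, 1, 2], [2, -1, 4]].
det(A - λI) = 0 gives eigenvalues λ = -1, 3, 2.
For λ=-1: eigenvector (1,-3,-1).
For λ=3: eigenvector (0,-1,-1).
For λ=2: eigenvector (0,2,1).
General solution: c_1e^(-t)(1,-3,-1) + c_2e^(3t)(0,-1,-1) + c_3e^(2t)(0,2,1).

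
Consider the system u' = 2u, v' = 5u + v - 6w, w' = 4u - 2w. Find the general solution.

Coefficient matrix A = [[2, 0, 0], [5, 1, -6], [4, 0, -2]].
det(A - λI) = 0 gives eigenvalues λ = 1, 2, -2.
For λ=1: eigenvector (0,1,0).
For λ=2: eigenvector (-1,1,-1).
For λ=-2: eigenvector (0,2,1).
General solution: C_1e^(t)(0,1,0) + C_2e^(2t)(-1,1,-1) + C_3e^(-2t)(0,2,1).

u(t) = -C_2e^(2t), v(t) = C_1e^(t) + C_2e^(2t) + 2C_3e^(-2t), w(t) = -C_2e^(2t) + C_3e^(-2t)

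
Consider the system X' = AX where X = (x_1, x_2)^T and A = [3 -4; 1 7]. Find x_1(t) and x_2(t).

Coefficient matrix A = [[3, -4], [1, 7]].
Characteristic polynomial det(A - λI) = λ^2 - 10λ + 25 = 0.
Single eigenvalue λ = 5 with algebraic multiplicity 2.
Eigenvector v = (2,-1); generalized eigenvector w with (A-λI)w=v is (1,-1).
General solution: e^(5t)[c_1·v + c_2·(t·v + w)].

x_1(t) = 2c_1e^(5t) + 2c_2te^(5t) + c_2e^(5t), x_2(t) = -c_1e^(5t) - c_2te^(5t) - c_2e^(5t)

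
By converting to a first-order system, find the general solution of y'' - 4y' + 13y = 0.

y(t) = c_1e^(2t)cos(3t) + c_2e^(2t)sin(3t)

Let x_1 = y, x_2 = y'. Then x_1' = x_2 and x_2' = -13x_1 + 4x_2.
A = [[0,1],[-13,4]]; det(A-λI) = λ^2 - 4λ + 13.
Eigenvalues λ = 2 ± 3i.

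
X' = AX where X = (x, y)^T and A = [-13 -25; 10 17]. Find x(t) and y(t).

x(t) = -c_1e^(2t)sin(5t) + 2c_1e^(2t)cos(5t) + 2c_2e^(2t)sin(5t) + c_2e^(2t)cos(5t), y(t) = c_1e^(2t)sin(5t) - c_1e^(2t)cos(5t) - c_2e^(2t)sin(5t) - c_2e^(2t)cos(5t)

Coefficient matrix A = [[-13, -25], [10, 17]].
Characteristic polynomial det(A - λI) = λ^2 - 4λ + 29 = 0.
Eigenvalues λ = 2 ± 5i (complex conjugate pair).
For λ=2+5i: an eigenvector is (2,-1) - i(-1,1) = (2 + i, -1 - i).
A real fundamental pair from Re and Im of e^((2+5i)t)v: X_1 = e^(2t)(cos(5t)·(2,-1) + sin(5t)·(-1,1)), X_2 = e^(2t)(sin(5t)·(2,-1) - cos(5t)·(-1,1)).
General solution: c_1X_1 + c_2X_2.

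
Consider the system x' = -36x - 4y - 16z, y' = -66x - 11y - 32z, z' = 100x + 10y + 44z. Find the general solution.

Coefficient matrix A = [[-36, -4, -16], [-66, -11, -32], [100, 10, 44]].
det(A - λI) = 0 gives eigenvalues λ = 4, -3, -4.
For λ=4: eigenvector (-1,-2,3).
For λ=-3: eigenvector (-4,-7,10).
For λ=-4: eigenvector (-2,-4,5).
General solution: K_1e^(4t)(-1,-2,3) + K_2e^(-3t)(-4,-7,10) + K_3e^(-4t)(-2,-4,5).

x(t) = -K_1e^(4t) - 4K_2e^(-3t) - 2K_3e^(-4t), y(t) = -2K_1e^(4t) - 7K_2e^(-3t) - 4K_3e^(-4t), z(t) = 3K_1e^(4t) + 10K_2e^(-3t) + 5K_3e^(-4t)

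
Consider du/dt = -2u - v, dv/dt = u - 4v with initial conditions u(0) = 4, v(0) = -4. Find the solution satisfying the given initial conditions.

u(t) = 8te^(-3t) + 4e^(-3t), v(t) = 8te^(-3t) - 4e^(-3t)

Coefficient matrix A = [[-2, -1], [1, -4]].
Characteristic polynomial det(A - λI) = λ^2 + 6λ + 9 = 0.
Single eigenvalue λ = -3 with algebraic multiplicity 2.
Eigenvector v = (-1,-1); generalized eigenvector w with (A-λI)w=v is (1,2).
General solution: e^(-3t)[c_1·v + c_2·(t·v + w)].
Applying u(0)=4, v(0)=-4 gives c_1=-12, c_2=-8.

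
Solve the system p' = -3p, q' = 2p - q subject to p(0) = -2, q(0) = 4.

p(t) = -2e^(-3t), q(t) = 2e^(-t) + 2e^(-3t)

Coefficient matrix A = [[-3, 0], [2, -1]].
Characteristic polynomial det(A - λI) = λ^2 + 4λ + 3 = 0.
Eigenvalues λ = -3, -1.
For λ=-3: (A-λI) row 2 is [2, 2], so an eigenvector is (1, -1).
For λ=-1: (A-λI) row 1 is [-2, 0], so an eigenvector is (0, 1).
General solution: C_1e^(-3t)(1,-1) + C_2e^(-t)(0,1).
Applying p(0)=-2, q(0)=4 gives C_1=-2, C_2=2.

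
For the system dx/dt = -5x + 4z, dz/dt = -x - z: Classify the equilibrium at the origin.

stable improper node

A = [[-5,4],[-1,-1]]; det(A-λI) = λ^2 + 6λ + 9.
repeated λ = -3 with a single eigenvector.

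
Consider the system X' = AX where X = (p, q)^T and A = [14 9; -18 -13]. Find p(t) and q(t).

Coefficient matrix A = [[14, 9], [-18, -13]].
Characteristic polynomial det(A - λI) = λ^2 - λ - 20 = 0.
Eigenvalues λ = -4, 5.
For λ=-4: (A-λI) row 1 is [18, 9], so an eigenvector is (1, -2).
For λ=5: (A-λI) row 1 is [9, 9], so an eigenvector is (-1, 1).
General solution: C_1e^(-4t)(1,-2) + C_2e^(5t)(-1,1).

p(t) = C_1e^(-4t) - C_2e^(5t), q(t) = -2C_1e^(-4t) + C_2e^(5t)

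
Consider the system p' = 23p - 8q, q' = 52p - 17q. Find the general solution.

Coefficient matrix A = [[23, -8], [52, -17]].
Characteristic polynomial det(A - λI) = λ^2 - 6λ + 25 = 0.
Eigenvalues λ = 3 ± 4i (complex conjugate pair).
For λ=3+4i: an eigenvector is (-1,-3) - i(1,2) = (-1 - i, -3 - 2i).
A real fundamental pair from Re and Im of e^((3+4i)t)v: X_1 = e^(3t)(cos(4t)·(-1,-3) + sin(4t)·(1,2)), X_2 = e^(3t)(sin(4t)·(-1,-3) - cos(4t)·(1,2)).
General solution: c_1X_1 + c_2X_2.

p(t) = c_1e^(3t)sin(4t) - c_1e^(3t)cos(4t) - c_2e^(3t)sin(4t) - c_2e^(3t)cos(4t), q(t) = 2c_1e^(3t)sin(4t) - 3c_1e^(3t)cos(4t) - 3c_2e^(3t)sin(4t) - 2c_2e^(3t)cos(4t)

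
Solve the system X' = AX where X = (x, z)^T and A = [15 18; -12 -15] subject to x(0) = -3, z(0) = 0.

x(t) = -9e^(3t) + 6e^(-3t), z(t) = 6e^(3t) - 6e^(-3t)

Coefficient matrix A = [[15, 18], [-12, -15]].
Characteristic polynomial det(A - λI) = λ^2 - 9 = 0.
Eigenvalues λ = 3, -3.
For λ=3: (A-λI) row 1 is [12, 18], so an eigenvector is (3, -2).
For λ=-3: (A-λI) row 1 is [18, 18], so an eigenvector is (-1, 1).
General solution: C_1e^(3t)(3,-2) + C_2e^(-3t)(-1,1).
Applying x(0)=-3, z(0)=0 gives C_1=-3, C_2=-6.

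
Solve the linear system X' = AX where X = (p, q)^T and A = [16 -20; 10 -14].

Coefficient matrix A = [[16, -20], [10, -14]].
Characteristic polynomial det(A - λI) = λ^2 - 2λ - 24 = 0.
Eigenvalues λ = -4, 6.
For λ=-4: (A-λI) row 1 is [20, -20], so an eigenvector is (-1, -1).
For λ=6: (A-λI) row 1 is [10, -20], so an eigenvector is (-2, -1).
General solution: c_1e^(-4t)(-1,-1) + c_2e^(6t)(-2,-1).

p(t) = -c_1e^(-4t) - 2c_2e^(6t), q(t) = -c_1e^(-4t) - c_2e^(6t)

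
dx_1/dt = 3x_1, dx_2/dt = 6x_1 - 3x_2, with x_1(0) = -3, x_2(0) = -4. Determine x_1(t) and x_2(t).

Coefficient matrix A = [[3, 0], [6, -3]].
Characteristic polynomial det(A - λI) = λ^2 - 9 = 0.
Eigenvalues λ = 3, -3.
For λ=3: (A-λI) row 2 is [6, -6], so an eigenvector is (1, 1).
For λ=-3: (A-λI) row 1 is [6, 0], so an eigenvector is (0, -1).
General solution: c_1e^(3t)(1,1) + c_2e^(-3t)(0,-1).
Applying x_1(0)=-3, x_2(0)=-4 gives c_1=-3, c_2=1.

x_1(t) = -3e^(3t), x_2(t) = -3e^(3t) - e^(-3t)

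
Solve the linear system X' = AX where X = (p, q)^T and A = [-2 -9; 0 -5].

p(t) = -3C_1e^(-5t) - C_2e^(-2t), q(t) = -C_1e^(-5t)

Coefficient matrix A = [[-2, -9], [0, -5]].
Characteristic polynomial det(A - λI) = λ^2 + 7λ + 10 = 0.
Eigenvalues λ = -5, -2.
For λ=-5: (A-λI) row 1 is [3, -9], so an eigenvector is (-3, -1).
For λ=-2: (A-λI) row 1 is [0, -9], so an eigenvector is (-1, 0).
General solution: C_1e^(-5t)(-3,-1) + C_2e^(-2t)(-1,0).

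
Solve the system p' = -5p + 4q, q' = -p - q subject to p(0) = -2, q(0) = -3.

p(t) = -8te^(-3t) - 2e^(-3t), q(t) = -4te^(-3t) - 3e^(-3t)

Coefficient matrix A = [[-5, 4], [-1, -1]].
Characteristic polynomial det(A - λI) = λ^2 + 6λ + 9 = 0.
Single eigenvalue λ = -3 with algebraic multiplicity 2.
Eigenvector v = (2,1); generalized eigenvector w with (A-λI)w=v is (1,1).
General solution: e^(-3t)[K_1·v + K_2·(t·v + w)].
Applying p(0)=-2, q(0)=-3 gives K_1=1, K_2=-4.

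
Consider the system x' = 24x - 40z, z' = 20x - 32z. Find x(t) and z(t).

x(t) = -c_1e^(-4t)sin(4t) - 3c_1e^(-4t)cos(4t) - 3c_2e^(-4t)sin(4t) + c_2e^(-4t)cos(4t), z(t) = -c_1e^(-4t)sin(4t) - 2c_1e^(-4t)cos(4t) - 2c_2e^(-4t)sin(4t) + c_2e^(-4t)cos(4t)

Coefficient matrix A = [[24, -40], [20, -32]].
Characteristic polynomial det(A - λI) = λ^2 + 8λ + 32 = 0.
Eigenvalues λ = -4 ± 4i (complex conjugate pair).
For λ=-4+4i: an eigenvector is (-3,-2) - i(-1,-1) = (-3 + i, -2 + i).
A real fundamental pair from Re and Im of e^((-4+4i)t)v: X_1 = e^(-4t)(cos(4t)·(-3,-2) + sin(4t)·(-1,-1)), X_2 = e^(-4t)(sin(4t)·(-3,-2) - cos(4t)·(-1,-1)).
General solution: c_1X_1 + c_2X_2.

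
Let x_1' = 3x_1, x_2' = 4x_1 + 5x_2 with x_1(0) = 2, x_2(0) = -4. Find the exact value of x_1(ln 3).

54

A = [[3,0],[4,5]]; eigenvalues λ = 5, 3.
Eigenvectors: (0,1) for λ=5, (-1,2) for λ=3.
From the initial condition, c_1 = 0, c_2 = -2.
x_1(ln 3) = (0)(3^5)(0) + (-2)(3^3)(-1) = 54.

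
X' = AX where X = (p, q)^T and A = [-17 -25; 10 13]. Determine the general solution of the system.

Coefficient matrix A = [[-17, -25], [10, 13]].
Characteristic polynomial det(A - λI) = λ^2 + 4λ + 29 = 0.
Eigenvalues λ = -2 ± 5i (complex conjugate pair).
For λ=-2+5i: an eigenvector is (1,-1) - i(2,-1) = (1 - 2i, -1 + i).
A real fundamental pair from Re and Im of e^((-2+5i)t)v: X_1 = e^(-2t)(cos(5t)·(1,-1) + sin(5t)·(2,-1)), X_2 = e^(-2t)(sin(5t)·(1,-1) - cos(5t)·(2,-1)).
General solution: C_1X_1 + C_2X_2.

p(t) = 2C_1e^(-2t)sin(5t) + C_1e^(-2t)cos(5t) + C_2e^(-2t)sin(5t) - 2C_2e^(-2t)cos(5t), q(t) = -C_1e^(-2t)sin(5t) - C_1e^(-2t)cos(5t) - C_2e^(-2t)sin(5t) + C_2e^(-2t)cos(5t)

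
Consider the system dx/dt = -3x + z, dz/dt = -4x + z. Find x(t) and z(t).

x(t) = -C_1e^(-t) - C_2te^(-t) - C_2e^(-t), z(t) = -2C_1e^(-t) - 2C_2te^(-t) - 3C_2e^(-t)

Coefficient matrix A = [[-3, 1], [-4, 1]].
Characteristic polynomial det(A - λI) = λ^2 + 2λ + 1 = 0.
Single eigenvalue λ = -1 with algebraic multiplicity 2.
Eigenvector v = (-1,-2); generalized eigenvector w with (A-λI)w=v is (-1,-3).
General solution: e^(-t)[C_1·v + C_2·(t·v + w)].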